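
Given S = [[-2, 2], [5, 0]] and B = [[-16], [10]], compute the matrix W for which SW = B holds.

W = [[2], [-6]]

Left-multiplying both sides by S⁻¹ gives W = S⁻¹B.
S has determinant -10; S⁻¹ = [[0, 1/5], [1/2, 1/5]].
W = S⁻¹B = [[0, 1/5], [1/2, 1/5]] · [[-16], [10]] = [[2], [-6]].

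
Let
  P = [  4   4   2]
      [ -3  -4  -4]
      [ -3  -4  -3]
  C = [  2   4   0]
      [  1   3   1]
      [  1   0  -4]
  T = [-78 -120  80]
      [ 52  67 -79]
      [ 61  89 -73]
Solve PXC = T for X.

X = [[-3, 1, -3], [-5, -4, -2], [4, 2, -1]]

Isolating X: multiply by P⁻¹ from the left and C⁻¹ from the right, so X = P⁻¹TC⁻¹.
P has determinant -4; P⁻¹ = [[1, -1, 2], [-3/4, 3/2, -5/2], [0, -1, 1]].
C has determinant -4; C⁻¹ = [[3, -4, -1], [-5/4, 2, 1/2], [3/4, -1, -1/2]].
P⁻¹T = [[-8, -9, 13], [-16, -32, 4], [9, 22, 6]].
X = (P⁻¹T)C⁻¹ = [[-3, 1, -3], [-5, -4, -2], [4, 2, -1]].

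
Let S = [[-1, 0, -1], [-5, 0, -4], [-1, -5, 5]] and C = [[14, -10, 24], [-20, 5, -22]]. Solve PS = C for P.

Since S sits to the right of P, P = CS⁻¹.
S has determinant -5; S⁻¹ = [[4, -1, 0], [-29/5, 6/5, -1/5], [-5, 1, 0]].
P = CS⁻¹ = [[14, -10, 24], [-20, 5, -22]] · [[4, -1, 0], [-29/5, 6/5, -1/5], [-5, 1, 0]] = [[-6, -2, 2], [1, 4, -1]].

P = [[-6, -2, 2], [1, 4, -1]]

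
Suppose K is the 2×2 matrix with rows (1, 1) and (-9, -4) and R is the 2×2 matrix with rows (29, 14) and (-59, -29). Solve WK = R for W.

W = [[2, -3], [-5, 6]]

Since K sits to the right of W, W = RK⁻¹.
det K = 5, so K⁻¹ = [[-4/5, -1/5], [9/5, 1/5]].
W = RK⁻¹ = [[29, 14], [-59, -29]] · [[-4/5, -1/5], [9/5, 1/5]] = [[2, -3], [-5, 6]].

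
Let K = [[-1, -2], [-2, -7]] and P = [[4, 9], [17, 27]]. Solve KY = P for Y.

Y = [[2, -3], [-3, -3]]

Left-multiplying both sides by K⁻¹ gives Y = K⁻¹P.
det K = 3; the adjugate gives K⁻¹ = [[-7/3, 2/3], [2/3, -1/3]].
Y = K⁻¹P = [[-7/3, 2/3], [2/3, -1/3]] · [[4, 9], [17, 27]] = [[2, -3], [-3, -3]].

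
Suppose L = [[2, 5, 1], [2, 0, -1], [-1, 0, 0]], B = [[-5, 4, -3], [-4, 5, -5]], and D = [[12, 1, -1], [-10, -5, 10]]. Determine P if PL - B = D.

P = [[1, 5, 5], [0, -5, 4]]

PL = D + B = [[7, 5, -4], [-14, 0, 5]].
Right-multiplying both sides by L⁻¹ gives P = (D + B)L⁻¹.
det L = 5, so L⁻¹ = [[0, 0, -1], [1/5, 1/5, 4/5], [0, -1, -2]].
P = (D + B)L⁻¹ = [[1, 5, 5], [0, -5, 4]].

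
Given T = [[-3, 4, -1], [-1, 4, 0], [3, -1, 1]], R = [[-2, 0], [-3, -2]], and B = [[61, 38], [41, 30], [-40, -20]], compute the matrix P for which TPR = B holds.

P = T⁻¹BR⁻¹ (apply T⁻¹ on the left and R⁻¹ on the right).
det T = 3, so T⁻¹ = [[4/3, -1, 4/3], [1/3, 0, 1/3], [-11/3, 3, -8/3]].
det R = 4, so R⁻¹ = [[-1/2, 0], [3/4, -1/2]].
T⁻¹B = [[-13, -6], [7, 6], [6, 4]].
P = (T⁻¹B)R⁻¹ = [[2, 3], [1, -3], [0, -2]].

P = [[2, 3], [1, -3], [0, -2]]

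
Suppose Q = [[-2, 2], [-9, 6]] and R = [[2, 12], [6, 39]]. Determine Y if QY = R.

Since Q multiplies Y on the left, Y = Q⁻¹R.
Q has determinant 6; Q⁻¹ = [[1, -1/3], [3/2, -1/3]].
Y = Q⁻¹R = [[1, -1/3], [3/2, -1/3]] · [[2, 12], [6, 39]] = [[0, -1], [1, 5]].

Y = [[0, -1], [1, 5]]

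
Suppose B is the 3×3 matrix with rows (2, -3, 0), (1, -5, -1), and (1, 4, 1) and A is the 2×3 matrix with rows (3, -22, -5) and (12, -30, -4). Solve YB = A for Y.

Y = [[-1, 5, 0], [3, 5, 1]]

Since B sits to the right of Y, Y = AB⁻¹.
det B = 4, so B⁻¹ = [[-1/4, 3/4, 3/4], [-1/2, 1/2, 1/2], [9/4, -11/4, -7/4]].
Y = AB⁻¹ = [[3, -22, -5], [12, -30, -4]] · [[-1/4, 3/4, 3/4], [-1/2, 1/2, 1/2], [9/4, -11/4, -7/4]] = [[-1, 5, 0], [3, 5, 1]].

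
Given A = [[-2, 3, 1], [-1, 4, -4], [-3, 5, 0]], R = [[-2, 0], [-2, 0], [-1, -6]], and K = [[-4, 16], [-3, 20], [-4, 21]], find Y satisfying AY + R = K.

Y = [[1, -4], [0, 3], [0, -1]]

AY = K − R = [[-2, 16], [-1, 20], [-3, 27]].
A is on the left of Y, so left-multiply by A⁻¹: Y = A⁻¹(K − R).
A has determinant 3; A⁻¹ = [[20/3, 5/3, -16/3], [4, 1, -3], [7/3, 1/3, -5/3]].
Y = A⁻¹(K − R) = [[1, -4], [0, 3], [0, -1]].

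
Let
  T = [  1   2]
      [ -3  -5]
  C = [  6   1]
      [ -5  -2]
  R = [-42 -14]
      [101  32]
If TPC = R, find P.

P = [[-2, -4], [0, 5]]

P = T⁻¹RC⁻¹ (apply T⁻¹ on the left and C⁻¹ on the right).
det T = 1, so T⁻¹ = [[-5, -2], [3, 1]].
C has determinant -7; C⁻¹ = [[2/7, 1/7], [-5/7, -6/7]].
T⁻¹R = [[8, 6], [-25, -10]].
P = (T⁻¹R)C⁻¹ = [[-2, -4], [0, 5]].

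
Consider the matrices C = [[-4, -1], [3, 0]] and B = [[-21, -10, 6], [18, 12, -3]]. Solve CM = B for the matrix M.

M = [[6, 4, -1], [-3, -6, -2]]

Left-multiplying both sides by C⁻¹ gives M = C⁻¹B.
C has determinant 3; C⁻¹ = [[0, 1/3], [-1, -4/3]].
M = C⁻¹B = [[0, 1/3], [-1, -4/3]] · [[-21, -10, 6], [18, 12, -3]] = [[6, 4, -1], [-3, -6, -2]].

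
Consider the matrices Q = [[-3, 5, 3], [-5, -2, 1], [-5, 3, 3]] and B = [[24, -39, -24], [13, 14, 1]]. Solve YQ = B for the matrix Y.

Y = [[-3, 3, -6], [-1, -5, 3]]

Q is on the right of Y, so right-multiply by Q⁻¹: Y = BQ⁻¹.
det Q = 2, so Q⁻¹ = [[-9/2, -3, 11/2], [5, 3, -6], [-25/2, -8, 31/2]].
Y = BQ⁻¹ = [[24, -39, -24], [13, 14, 1]] · [[-9/2, -3, 11/2], [5, 3, -6], [-25/2, -8, 31/2]] = [[-3, 3, -6], [-1, -5, 3]].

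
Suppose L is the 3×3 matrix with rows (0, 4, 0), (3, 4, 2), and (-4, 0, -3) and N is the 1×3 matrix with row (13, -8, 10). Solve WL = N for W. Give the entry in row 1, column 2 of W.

-1

L is on the right of W, so right-multiply by L⁻¹: W = NL⁻¹.
det L = 4, so L⁻¹ = [[-3, 3, 2], [1/4, 0, 0], [4, -4, -3]].
W = NL⁻¹ = [[13, -8, 10]] · [[-3, 3, 2], [1/4, 0, 0], [4, -4, -3]] = [[-1, -1, -4]].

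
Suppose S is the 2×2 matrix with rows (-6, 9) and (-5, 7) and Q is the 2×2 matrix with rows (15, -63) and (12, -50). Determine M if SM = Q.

M = [[-1, 3], [1, -5]]

S is on the left of M, so left-multiply by S⁻¹: M = S⁻¹Q.
det S = 3, so S⁻¹ = [[7/3, -3], [5/3, -2]].
M = S⁻¹Q = [[7/3, -3], [5/3, -2]] · [[15, -63], [12, -50]] = [[-1, 3], [1, -5]].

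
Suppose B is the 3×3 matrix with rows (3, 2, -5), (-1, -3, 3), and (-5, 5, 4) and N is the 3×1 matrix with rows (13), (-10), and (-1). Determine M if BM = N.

Left-multiplying both sides by B⁻¹ gives M = B⁻¹N.
det B = -3, so B⁻¹ = [[9, 11, 3], [11/3, 13/3, 4/3], [20/3, 25/3, 7/3]].
M = B⁻¹N = [[9, 11, 3], [11/3, 13/3, 4/3], [20/3, 25/3, 7/3]] · [[13], [-10], [-1]] = [[4], [3], [1]].

M = [[4], [3], [1]]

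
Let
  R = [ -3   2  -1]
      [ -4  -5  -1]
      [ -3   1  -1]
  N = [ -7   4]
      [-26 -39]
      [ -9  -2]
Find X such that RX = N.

Since R multiplies X on the left, X = R⁻¹N.
det R = -1; the adjugate gives R⁻¹ = [[-6, -1, 7], [1, 0, -1], [19, 3, -23]].
X = R⁻¹N = [[-6, -1, 7], [1, 0, -1], [19, 3, -23]] · [[-7, 4], [-26, -39], [-9, -2]] = [[5, 1], [2, 6], [-4, 5]].

X = [[5, 1], [2, 6], [-4, 5]]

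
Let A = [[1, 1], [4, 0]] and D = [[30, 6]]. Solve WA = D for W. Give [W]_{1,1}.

Right-multiplying both sides by A⁻¹ gives W = DA⁻¹.
det A = -4; the adjugate gives A⁻¹ = [[0, 1/4], [1, -1/4]].
W = DA⁻¹ = [[30, 6]] · [[0, 1/4], [1, -1/4]] = [[6, 6]].

6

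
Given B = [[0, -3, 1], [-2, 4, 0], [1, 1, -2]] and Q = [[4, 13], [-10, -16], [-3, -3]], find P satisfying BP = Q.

B is on the left of P, so left-multiply by B⁻¹: P = B⁻¹Q.
det B = 6; the adjugate gives B⁻¹ = [[-4/3, -5/6, -2/3], [-2/3, -1/6, -1/3], [-1, -1/2, -1]].
P = B⁻¹Q = [[-4/3, -5/6, -2/3], [-2/3, -1/6, -1/3], [-1, -1/2, -1]] · [[4, 13], [-10, -16], [-3, -3]] = [[5, -2], [0, -5], [4, -2]].

P = [[5, -2], [0, -5], [4, -2]]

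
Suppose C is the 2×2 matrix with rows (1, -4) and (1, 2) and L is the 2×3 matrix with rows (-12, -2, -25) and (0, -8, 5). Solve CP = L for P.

Left-multiplying both sides by C⁻¹ gives P = C⁻¹L.
det C = 6, so C⁻¹ = [[1/3, 2/3], [-1/6, 1/6]].
P = C⁻¹L = [[1/3, 2/3], [-1/6, 1/6]] · [[-12, -2, -25], [0, -8, 5]] = [[-4, -6, -5], [2, -1, 5]].

P = [[-4, -6, -5], [2, -1, 5]]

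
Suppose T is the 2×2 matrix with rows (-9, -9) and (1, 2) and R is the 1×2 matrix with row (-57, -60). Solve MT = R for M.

M = [[6, -3]]

T is on the right of M, so right-multiply by T⁻¹: M = RT⁻¹.
T has determinant -9; T⁻¹ = [[-2/9, -1], [1/9, 1]].
M = RT⁻¹ = [[-57, -60]] · [[-2/9, -1], [1/9, 1]] = [[6, -3]].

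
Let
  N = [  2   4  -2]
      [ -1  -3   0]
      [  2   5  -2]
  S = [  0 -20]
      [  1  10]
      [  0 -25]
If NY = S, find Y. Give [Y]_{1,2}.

Left-multiplying both sides by N⁻¹ gives Y = N⁻¹S.
det N = 2, so N⁻¹ = [[3, -1, -3], [-1, 0, 1], [1/2, -1, -1]].
Y = N⁻¹S = [[3, -1, -3], [-1, 0, 1], [1/2, -1, -1]] · [[0, -20], [1, 10], [0, -25]] = [[-1, 5], [0, -5], [-1, 5]].

5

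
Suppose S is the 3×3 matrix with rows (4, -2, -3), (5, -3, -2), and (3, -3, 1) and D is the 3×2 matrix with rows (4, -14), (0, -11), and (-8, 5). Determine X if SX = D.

X = [[1, -5], [3, -6], [-2, 2]]

Since S multiplies X on the left, X = S⁻¹D.
det S = 4, so S⁻¹ = [[-9/4, 11/4, -5/4], [-11/4, 13/4, -7/4], [-3/2, 3/2, -1/2]].
X = S⁻¹D = [[-9/4, 11/4, -5/4], [-11/4, 13/4, -7/4], [-3/2, 3/2, -1/2]] · [[4, -14], [0, -11], [-8, 5]] = [[1, -5], [3, -6], [-2, 2]].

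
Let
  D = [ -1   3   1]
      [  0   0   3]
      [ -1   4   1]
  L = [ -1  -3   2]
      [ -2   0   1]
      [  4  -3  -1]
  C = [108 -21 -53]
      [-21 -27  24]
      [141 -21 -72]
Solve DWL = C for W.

W = D⁻¹CL⁻¹ (apply D⁻¹ on the left and L⁻¹ on the right).
det D = 3, so D⁻¹ = [[-4, 1/3, 3], [-1, 0, 1], [0, 1/3, 0]].
L has determinant 3; L⁻¹ = [[1, -3, -1], [2/3, -7/3, -1], [2, -5, -2]].
D⁻¹C = [[-16, 12, 4], [33, 0, -19], [-7, -9, 8]].
W = (D⁻¹C)L⁻¹ = [[0, 0, -4], [-5, -4, 5], [3, 2, 0]].

W = [[0, 0, -4], [-5, -4, 5], [3, 2, 0]]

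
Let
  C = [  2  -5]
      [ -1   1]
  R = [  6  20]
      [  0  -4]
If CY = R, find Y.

Left-multiplying both sides by C⁻¹ gives Y = C⁻¹R.
det C = -3; the adjugate gives C⁻¹ = [[-1/3, -5/3], [-1/3, -2/3]].
Y = C⁻¹R = [[-1/3, -5/3], [-1/3, -2/3]] · [[6, 20], [0, -4]] = [[-2, 0], [-2, -4]].

Y = [[-2, 0], [-2, -4]]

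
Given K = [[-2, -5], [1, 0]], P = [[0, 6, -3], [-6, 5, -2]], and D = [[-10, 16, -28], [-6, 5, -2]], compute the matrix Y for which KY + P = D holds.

KY = D − P = [[-10, 10, -25], [0, 0, 0]].
Since K multiplies Y on the left, Y = K⁻¹(D − P).
det K = 5; the adjugate gives K⁻¹ = [[0, 1], [-1/5, -2/5]].
Y = K⁻¹(D − P) = [[0, 0, 0], [2, -2, 5]].

Y = [[0, 0, 0], [2, -2, 5]]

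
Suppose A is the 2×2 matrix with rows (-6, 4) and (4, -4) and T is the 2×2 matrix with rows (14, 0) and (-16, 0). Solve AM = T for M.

M = [[1, 0], [5, 0]]

A is on the left of M, so left-multiply by A⁻¹: M = A⁻¹T.
det A = 8, so A⁻¹ = [[-1/2, -1/2], [-1/2, -3/4]].
M = A⁻¹T = [[-1/2, -1/2], [-1/2, -3/4]] · [[14, 0], [-16, 0]] = [[1, 0], [5, 0]].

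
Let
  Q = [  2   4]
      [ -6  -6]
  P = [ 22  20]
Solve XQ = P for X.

Right-multiplying both sides by Q⁻¹ gives X = PQ⁻¹.
det Q = 12, so Q⁻¹ = [[-1/2, -1/3], [1/2, 1/6]].
X = PQ⁻¹ = [[22, 20]] · [[-1/2, -1/3], [1/2, 1/6]] = [[-1, -4]].

X = [[-1, -4]]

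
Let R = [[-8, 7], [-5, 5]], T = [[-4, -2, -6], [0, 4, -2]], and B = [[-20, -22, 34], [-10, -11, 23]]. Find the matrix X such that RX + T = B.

RX = B − T = [[-16, -20, 40], [-10, -15, 25]].
R is on the left of X, so left-multiply by R⁻¹: X = R⁻¹(B − T).
det R = -5; the adjugate gives R⁻¹ = [[-1, 7/5], [-1, 8/5]].
X = R⁻¹(B − T) = [[2, -1, -5], [0, -4, 0]].

X = [[2, -1, -5], [0, -4, 0]]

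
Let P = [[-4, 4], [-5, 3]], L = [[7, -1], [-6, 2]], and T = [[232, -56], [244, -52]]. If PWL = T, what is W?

W = P⁻¹TL⁻¹ (apply P⁻¹ on the left and L⁻¹ on the right).
det P = 8, so P⁻¹ = [[3/8, -1/2], [5/8, -1/2]].
L has determinant 8; L⁻¹ = [[1/4, 1/8], [3/4, 7/8]].
P⁻¹T = [[-35, 5], [23, -9]].
W = (P⁻¹T)L⁻¹ = [[-5, 0], [-1, -5]].

W = [[-5, 0], [-1, -5]]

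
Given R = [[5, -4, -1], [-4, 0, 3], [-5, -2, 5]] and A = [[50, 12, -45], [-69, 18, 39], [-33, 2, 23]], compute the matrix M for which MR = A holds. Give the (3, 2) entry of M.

Since R sits to the right of M, M = AR⁻¹.
det R = 2; the adjugate gives R⁻¹ = [[3, 11, -6], [5/2, 10, -11/2], [4, 15, -8]].
M = AR⁻¹ = [[50, 12, -45], [-69, 18, 39], [-33, 2, 23]] · [[3, 11, -6], [5/2, 10, -11/2], [4, 15, -8]] = [[0, -5, -6], [-6, 6, 3], [-2, 2, 3]].

2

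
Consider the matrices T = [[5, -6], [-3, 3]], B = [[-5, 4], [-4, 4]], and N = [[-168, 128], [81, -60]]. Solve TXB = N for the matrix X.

X = [[2, -4], [-5, -2]]

Left-multiply by T⁻¹ and right-multiply by B⁻¹: X = T⁻¹NB⁻¹.
det T = -3, so T⁻¹ = [[-1, -2], [-1, -5/3]].
B has determinant -4; B⁻¹ = [[-1, 1], [-1, 5/4]].
T⁻¹N = [[6, -8], [33, -28]].
X = (T⁻¹N)B⁻¹ = [[2, -4], [-5, -2]].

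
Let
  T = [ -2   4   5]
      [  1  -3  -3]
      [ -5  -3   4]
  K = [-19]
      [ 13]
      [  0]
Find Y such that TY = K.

Left-multiplying both sides by T⁻¹ gives Y = T⁻¹K.
det T = -4, so T⁻¹ = [[21/4, 31/4, -3/4], [-11/4, -17/4, 1/4], [9/2, 13/2, -1/2]].
Y = T⁻¹K = [[21/4, 31/4, -3/4], [-11/4, -17/4, 1/4], [9/2, 13/2, -1/2]] · [[-19], [13], [0]] = [[1], [-3], [-1]].

Y = [[1], [-3], [-1]]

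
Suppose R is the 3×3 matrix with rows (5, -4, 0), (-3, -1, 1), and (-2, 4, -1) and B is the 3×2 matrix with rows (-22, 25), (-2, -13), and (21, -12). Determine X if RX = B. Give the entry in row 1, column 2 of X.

Since R multiplies X on the left, X = R⁻¹B.
det R = 5; the adjugate gives R⁻¹ = [[-3/5, -4/5, -4/5], [-1, -1, -1], [-14/5, -12/5, -17/5]].
X = R⁻¹B = [[-3/5, -4/5, -4/5], [-1, -1, -1], [-14/5, -12/5, -17/5]] · [[-22, 25], [-2, -13], [21, -12]] = [[-2, 5], [3, 0], [-5, 2]].

5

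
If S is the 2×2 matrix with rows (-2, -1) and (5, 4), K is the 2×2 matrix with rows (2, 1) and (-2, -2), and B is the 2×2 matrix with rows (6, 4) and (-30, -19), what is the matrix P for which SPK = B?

Isolating P: multiply by S⁻¹ from the left and K⁻¹ from the right, so P = S⁻¹BK⁻¹.
S has determinant -3; S⁻¹ = [[-4/3, -1/3], [5/3, 2/3]].
K has determinant -2; K⁻¹ = [[1, 1/2], [-1, -1]].
S⁻¹B = [[2, 1], [-10, -6]].
P = (S⁻¹B)K⁻¹ = [[1, 0], [-4, 1]].

P = [[1, 0], [-4, 1]]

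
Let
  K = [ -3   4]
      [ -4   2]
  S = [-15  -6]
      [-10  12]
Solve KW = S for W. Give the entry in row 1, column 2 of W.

-6

Left-multiplying both sides by K⁻¹ gives W = K⁻¹S.
det K = 10; the adjugate gives K⁻¹ = [[1/5, -2/5], [2/5, -3/10]].
W = K⁻¹S = [[1/5, -2/5], [2/5, -3/10]] · [[-15, -6], [-10, 12]] = [[1, -6], [-3, -6]].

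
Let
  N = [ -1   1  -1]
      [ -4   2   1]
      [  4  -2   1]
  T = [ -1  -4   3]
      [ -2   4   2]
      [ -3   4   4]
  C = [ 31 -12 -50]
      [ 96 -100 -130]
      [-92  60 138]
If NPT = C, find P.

P = [[3, 4, 1], [-1, -3, -4], [2, -5, 2]]

Isolating P: multiply by N⁻¹ from the left and T⁻¹ from the right, so P = N⁻¹CT⁻¹.
det N = 4; the adjugate gives N⁻¹ = [[1, 1/4, 3/4], [2, 3/4, 5/4], [0, 1/2, 1/2]].
T has determinant -4; T⁻¹ = [[-2, -7, 5], [-1/2, -5/4, 1], [-1, -4, 3]].
N⁻¹C = [[-14, 8, 21], [19, -24, -25], [2, -20, 4]].
P = (N⁻¹C)T⁻¹ = [[3, 4, 1], [-1, -3, -4], [2, -5, 2]].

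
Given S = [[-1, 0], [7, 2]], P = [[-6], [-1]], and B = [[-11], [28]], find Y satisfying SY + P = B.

Y = [[5], [-3]]

SY = B − P = [[-5], [29]].
Left-multiplying both sides by S⁻¹ gives Y = S⁻¹(B − P).
det S = -2, so S⁻¹ = [[-1, 0], [7/2, 1/2]].
Y = S⁻¹(B − P) = [[5], [-3]].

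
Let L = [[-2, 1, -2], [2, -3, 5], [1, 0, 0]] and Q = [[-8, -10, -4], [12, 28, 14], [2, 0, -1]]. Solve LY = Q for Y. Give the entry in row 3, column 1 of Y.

Since L multiplies Y on the left, Y = L⁻¹Q.
det L = -1, so L⁻¹ = [[0, 0, 1], [-5, -2, -6], [-3, -1, -4]].
Y = L⁻¹Q = [[0, 0, 1], [-5, -2, -6], [-3, -1, -4]] · [[-8, -10, -4], [12, 28, 14], [2, 0, -1]] = [[2, 0, -1], [4, -6, -2], [4, 2, 2]].

4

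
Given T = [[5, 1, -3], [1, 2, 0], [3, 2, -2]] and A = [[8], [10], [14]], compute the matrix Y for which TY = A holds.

Since T multiplies Y on the left, Y = T⁻¹A.
det T = -6; the adjugate gives T⁻¹ = [[2/3, 2/3, -1], [-1/3, 1/6, 1/2], [2/3, 7/6, -3/2]].
Y = T⁻¹A = [[2/3, 2/3, -1], [-1/3, 1/6, 1/2], [2/3, 7/6, -3/2]] · [[8], [10], [14]] = [[-2], [6], [-4]].

Y = [[-2], [6], [-4]]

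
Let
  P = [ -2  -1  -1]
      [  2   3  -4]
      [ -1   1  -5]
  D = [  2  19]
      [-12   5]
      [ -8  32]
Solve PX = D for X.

Left-multiplying both sides by P⁻¹ gives X = P⁻¹D.
det P = 3, so P⁻¹ = [[-11/3, -2, 7/3], [14/3, 3, -10/3], [5/3, 1, -4/3]].
X = P⁻¹D = [[-11/3, -2, 7/3], [14/3, 3, -10/3], [5/3, 1, -4/3]] · [[2, 19], [-12, 5], [-8, 32]] = [[-2, -5], [0, -3], [2, -6]].

X = [[-2, -5], [0, -3], [2, -6]]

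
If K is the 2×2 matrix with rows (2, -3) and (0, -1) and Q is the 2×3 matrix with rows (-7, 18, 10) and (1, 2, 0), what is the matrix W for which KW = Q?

Left-multiplying both sides by K⁻¹ gives W = K⁻¹Q.
det K = -2, so K⁻¹ = [[1/2, -3/2], [0, -1]].
W = K⁻¹Q = [[1/2, -3/2], [0, -1]] · [[-7, 18, 10], [1, 2, 0]] = [[-5, 6, 5], [-1, -2, 0]].

W = [[-5, 6, 5], [-1, -2, 0]]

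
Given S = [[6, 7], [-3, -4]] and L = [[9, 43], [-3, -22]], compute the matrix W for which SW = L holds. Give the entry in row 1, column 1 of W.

Since S multiplies W on the left, W = S⁻¹L.
det S = -3, so S⁻¹ = [[4/3, 7/3], [-1, -2]].
W = S⁻¹L = [[4/3, 7/3], [-1, -2]] · [[9, 43], [-3, -22]] = [[5, 6], [-3, 1]].

5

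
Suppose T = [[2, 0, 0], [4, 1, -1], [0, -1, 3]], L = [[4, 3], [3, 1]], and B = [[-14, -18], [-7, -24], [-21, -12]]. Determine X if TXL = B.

Isolating X: multiply by T⁻¹ from the left and L⁻¹ from the right, so X = T⁻¹BL⁻¹.
det T = 4; the adjugate gives T⁻¹ = [[1/2, 0, 0], [-3, 3/2, 1/2], [-1, 1/2, 1/2]].
det L = -5; the adjugate gives L⁻¹ = [[-1/5, 3/5], [3/5, -4/5]].
T⁻¹B = [[-7, -9], [21, 12], [0, 0]].
X = (T⁻¹B)L⁻¹ = [[-4, 3], [3, 3], [0, 0]].

X = [[-4, 3], [3, 3], [0, 0]]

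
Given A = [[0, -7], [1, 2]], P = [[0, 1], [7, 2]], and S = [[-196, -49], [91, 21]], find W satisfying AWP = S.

W = [[-3, 5], [-1, 4]]

Left-multiply by A⁻¹ and right-multiply by P⁻¹: W = A⁻¹SP⁻¹.
A has determinant 7; A⁻¹ = [[2/7, 1], [-1/7, 0]].
det P = -7, so P⁻¹ = [[-2/7, 1/7], [1, 0]].
A⁻¹S = [[35, 7], [28, 7]].
W = (A⁻¹S)P⁻¹ = [[-3, 5], [-1, 4]].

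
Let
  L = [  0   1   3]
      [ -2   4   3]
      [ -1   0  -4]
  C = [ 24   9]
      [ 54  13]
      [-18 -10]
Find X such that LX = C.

L is on the left of X, so left-multiply by L⁻¹: X = L⁻¹C.
L has determinant 1; L⁻¹ = [[-16, 4, -9], [-11, 3, -6], [4, -1, 2]].
X = L⁻¹C = [[-16, 4, -9], [-11, 3, -6], [4, -1, 2]] · [[24, 9], [54, 13], [-18, -10]] = [[-6, -2], [6, 0], [6, 3]].

X = [[-6, -2], [6, 0], [6, 3]]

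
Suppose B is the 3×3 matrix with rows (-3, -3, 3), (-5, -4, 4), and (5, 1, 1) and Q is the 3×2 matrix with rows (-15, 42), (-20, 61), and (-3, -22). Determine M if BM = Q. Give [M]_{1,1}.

Since B multiplies M on the left, M = B⁻¹Q.
det B = -6; the adjugate gives B⁻¹ = [[4/3, -1, 0], [-25/6, 3, 1/2], [-5/2, 2, 1/2]].
M = B⁻¹Q = [[4/3, -1, 0], [-25/6, 3, 1/2], [-5/2, 2, 1/2]] · [[-15, 42], [-20, 61], [-3, -22]] = [[0, -5], [1, -3], [-4, 6]].

0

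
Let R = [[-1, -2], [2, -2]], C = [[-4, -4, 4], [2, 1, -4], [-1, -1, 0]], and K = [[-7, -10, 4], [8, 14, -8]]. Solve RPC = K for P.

Left-multiply by R⁻¹ and right-multiply by C⁻¹: P = R⁻¹KC⁻¹.
det R = 6; the adjugate gives R⁻¹ = [[-1/3, 1/3], [-1/3, -1/6]].
det C = -4, so C⁻¹ = [[1, 1, -3], [-1, -1, 2], [1/4, 0, -1]].
R⁻¹K = [[5, 8, -4], [1, 1, 0]].
P = (R⁻¹K)C⁻¹ = [[-4, -3, 5], [0, 0, -1]].

P = [[-4, -3, 5], [0, 0, -1]]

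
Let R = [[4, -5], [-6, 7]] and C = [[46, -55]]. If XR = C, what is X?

R is on the right of X, so right-multiply by R⁻¹: X = CR⁻¹.
det R = -2, so R⁻¹ = [[-7/2, -5/2], [-3, -2]].
X = CR⁻¹ = [[46, -55]] · [[-7/2, -5/2], [-3, -2]] = [[4, -5]].

X = [[4, -5]]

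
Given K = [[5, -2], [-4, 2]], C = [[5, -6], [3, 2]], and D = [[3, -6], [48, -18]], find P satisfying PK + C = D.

P = [[-2, -2], [5, -5]]

PK = D − C = [[-2, 0], [45, -20]].
Right-multiplying both sides by K⁻¹ gives P = (D − C)K⁻¹.
det K = 2, so K⁻¹ = [[1, 1], [2, 5/2]].
P = (D − C)K⁻¹ = [[-2, -2], [5, -5]].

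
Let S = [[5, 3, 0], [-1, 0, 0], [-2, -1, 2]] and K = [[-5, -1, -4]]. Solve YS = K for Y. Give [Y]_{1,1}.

Since S sits to the right of Y, Y = KS⁻¹.
det S = 6; the adjugate gives S⁻¹ = [[0, -1, 0], [1/3, 5/3, 0], [1/6, -1/6, 1/2]].
Y = KS⁻¹ = [[-5, -1, -4]] · [[0, -1, 0], [1/3, 5/3, 0], [1/6, -1/6, 1/2]] = [[-1, 4, -2]].

-1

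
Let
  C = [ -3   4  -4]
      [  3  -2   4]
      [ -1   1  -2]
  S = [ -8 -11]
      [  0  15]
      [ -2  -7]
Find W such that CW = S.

W = [[-4, 1], [-4, 2], [1, 4]]

Since C multiplies W on the left, W = C⁻¹S.
C has determinant 4; C⁻¹ = [[0, 1, 2], [1/2, 1/2, 0], [1/4, -1/4, -3/2]].
W = C⁻¹S = [[0, 1, 2], [1/2, 1/2, 0], [1/4, -1/4, -3/2]] · [[-8, -11], [0, 15], [-2, -7]] = [[-4, 1], [-4, 2], [1, 4]].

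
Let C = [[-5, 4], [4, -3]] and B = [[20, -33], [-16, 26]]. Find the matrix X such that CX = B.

C is on the left of X, so left-multiply by C⁻¹: X = C⁻¹B.
C has determinant -1; C⁻¹ = [[3, 4], [4, 5]].
X = C⁻¹B = [[3, 4], [4, 5]] · [[20, -33], [-16, 26]] = [[-4, 5], [0, -2]].

X = [[-4, 5], [0, -2]]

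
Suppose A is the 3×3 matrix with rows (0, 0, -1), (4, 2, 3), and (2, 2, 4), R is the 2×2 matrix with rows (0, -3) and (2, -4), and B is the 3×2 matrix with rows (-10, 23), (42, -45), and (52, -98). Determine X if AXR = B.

X = A⁻¹BR⁻¹ (apply A⁻¹ on the left and R⁻¹ on the right).
det A = -4, so A⁻¹ = [[-1/2, 1/2, -1/2], [5/2, -1/2, 1], [-1, 0, 0]].
det R = 6, so R⁻¹ = [[-2/3, 1/2], [-1/3, 0]].
A⁻¹B = [[0, 15], [6, -18], [10, -23]].
X = (A⁻¹B)R⁻¹ = [[-5, 0], [2, 3], [1, 5]].

X = [[-5, 0], [2, 3], [1, 5]]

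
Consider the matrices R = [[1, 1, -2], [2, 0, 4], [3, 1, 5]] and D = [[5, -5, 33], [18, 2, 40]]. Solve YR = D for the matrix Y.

Y = [[-6, 4, 1], [-2, 4, 4]]

R is on the right of Y, so right-multiply by R⁻¹: Y = DR⁻¹.
det R = -6; the adjugate gives R⁻¹ = [[2/3, 7/6, -2/3], [-1/3, -11/6, 4/3], [-1/3, -1/3, 1/3]].
Y = DR⁻¹ = [[5, -5, 33], [18, 2, 40]] · [[2/3, 7/6, -2/3], [-1/3, -11/6, 4/3], [-1/3, -1/3, 1/3]] = [[-6, 4, 1], [-2, 4, 4]].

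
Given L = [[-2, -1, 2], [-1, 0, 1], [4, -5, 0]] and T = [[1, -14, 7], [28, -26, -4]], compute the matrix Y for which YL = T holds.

Y = [[4, -1, 2], [-4, 4, 6]]

Right-multiplying both sides by L⁻¹ gives Y = TL⁻¹.
det L = -4; the adjugate gives L⁻¹ = [[-5/4, 5/2, 1/4], [-1, 2, 0], [-5/4, 7/2, 1/4]].
Y = TL⁻¹ = [[1, -14, 7], [28, -26, -4]] · [[-5/4, 5/2, 1/4], [-1, 2, 0], [-5/4, 7/2, 1/4]] = [[4, -1, 2], [-4, 4, 6]].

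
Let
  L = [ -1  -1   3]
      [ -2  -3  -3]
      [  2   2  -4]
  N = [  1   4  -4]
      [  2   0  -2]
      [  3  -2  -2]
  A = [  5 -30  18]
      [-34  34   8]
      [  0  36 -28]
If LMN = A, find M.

Isolating M: multiply by L⁻¹ from the left and N⁻¹ from the right, so M = L⁻¹AN⁻¹.
det L = 2; the adjugate gives L⁻¹ = [[9, 1, 6], [-7, -1, -9/2], [1, 0, 1/2]].
N has determinant 4; N⁻¹ = [[-1, 4, -2], [-1/2, 5/2, -3/2], [-1, 7/2, -2]].
L⁻¹A = [[11, -20, 2], [-1, 14, -8], [5, -12, 4]].
M = (L⁻¹A)N⁻¹ = [[-3, 1, 4], [2, 3, -3], [-3, 4, 0]].

M = [[-3, 1, 4], [2, 3, -3], [-3, 4, 0]]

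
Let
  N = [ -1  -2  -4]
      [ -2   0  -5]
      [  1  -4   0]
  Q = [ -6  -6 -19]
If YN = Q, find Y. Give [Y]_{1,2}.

Right-multiplying both sides by N⁻¹ gives Y = QN⁻¹.
det N = -2; the adjugate gives N⁻¹ = [[10, -8, -5], [5/2, -2, -3/2], [-4, 3, 2]].
Y = QN⁻¹ = [[-6, -6, -19]] · [[10, -8, -5], [5/2, -2, -3/2], [-4, 3, 2]] = [[1, 3, 1]].

3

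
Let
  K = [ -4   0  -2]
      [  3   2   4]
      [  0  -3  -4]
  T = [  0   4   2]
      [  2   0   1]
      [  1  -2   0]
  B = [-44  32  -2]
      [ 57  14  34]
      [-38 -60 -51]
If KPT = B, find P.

Isolating P: multiply by K⁻¹ from the left and T⁻¹ from the right, so P = K⁻¹BT⁻¹.
det K = 2; the adjugate gives K⁻¹ = [[2, 3, 2], [6, 8, 5], [-9/2, -6, -4]].
det T = -4, so T⁻¹ = [[-1/2, 1, -1], [-1/4, 1/2, -1], [1, -1, 2]].
K⁻¹B = [[7, -14, -4], [2, 4, 5], [8, 12, 9]].
P = (K⁻¹B)T⁻¹ = [[-4, 4, -1], [3, -1, 4], [2, 5, -2]].

P = [[-4, 4, -1], [3, -1, 4], [2, 5, -2]]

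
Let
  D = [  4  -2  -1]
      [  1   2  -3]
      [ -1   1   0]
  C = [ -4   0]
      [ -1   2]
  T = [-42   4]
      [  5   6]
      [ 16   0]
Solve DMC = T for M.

Left-multiply by D⁻¹ and right-multiply by C⁻¹: M = D⁻¹TC⁻¹.
D has determinant 3; D⁻¹ = [[1, -1/3, 8/3], [1, -1/3, 11/3], [1, -2/3, 10/3]].
det C = -8; the adjugate gives C⁻¹ = [[-1/4, 0], [-1/8, 1/2]].
D⁻¹T = [[-1, 2], [15, 2], [8, 0]].
M = (D⁻¹T)C⁻¹ = [[0, 1], [-4, 1], [-2, 0]].

M = [[0, 1], [-4, 1], [-2, 0]]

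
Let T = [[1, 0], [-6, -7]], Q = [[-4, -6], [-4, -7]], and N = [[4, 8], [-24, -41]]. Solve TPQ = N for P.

P = [[1, -2], [-1, 1]]

Left-multiply by T⁻¹ and right-multiply by Q⁻¹: P = T⁻¹NQ⁻¹.
det T = -7, so T⁻¹ = [[1, 0], [-6/7, -1/7]].
det Q = 4, so Q⁻¹ = [[-7/4, 3/2], [1, -1]].
T⁻¹N = [[4, 8], [0, -1]].
P = (T⁻¹N)Q⁻¹ = [[1, -2], [-1, 1]].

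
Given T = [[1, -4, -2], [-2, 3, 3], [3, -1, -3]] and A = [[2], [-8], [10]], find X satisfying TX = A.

Left-multiplying both sides by T⁻¹ gives X = T⁻¹A.
det T = -4; the adjugate gives T⁻¹ = [[3/2, 5/2, 3/2], [-3/4, -3/4, -1/4], [7/4, 11/4, 5/4]].
X = T⁻¹A = [[3/2, 5/2, 3/2], [-3/4, -3/4, -1/4], [7/4, 11/4, 5/4]] · [[2], [-8], [10]] = [[-2], [2], [-6]].

X = [[-2], [2], [-6]]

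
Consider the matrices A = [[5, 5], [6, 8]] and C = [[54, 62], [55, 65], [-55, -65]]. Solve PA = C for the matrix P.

P = [[6, 4], [5, 5], [-5, -5]]

Since A sits to the right of P, P = CA⁻¹.
A has determinant 10; A⁻¹ = [[4/5, -1/2], [-3/5, 1/2]].
P = CA⁻¹ = [[54, 62], [55, 65], [-55, -65]] · [[4/5, -1/2], [-3/5, 1/2]] = [[6, 4], [5, 5], [-5, -5]].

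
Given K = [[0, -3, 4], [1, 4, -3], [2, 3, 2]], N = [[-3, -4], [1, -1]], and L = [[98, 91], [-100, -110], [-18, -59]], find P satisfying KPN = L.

Isolating P: multiply by K⁻¹ from the left and N⁻¹ from the right, so P = K⁻¹LN⁻¹.
K has determinant 4; K⁻¹ = [[17/4, 9/2, -7/4], [-2, -2, 1], [-5/4, -3/2, 3/4]].
det N = 7; the adjugate gives N⁻¹ = [[-1/7, 4/7], [-1/7, -3/7]].
K⁻¹L = [[-2, -5], [-14, -21], [14, 7]].
P = (K⁻¹L)N⁻¹ = [[1, 1], [5, 1], [-3, 5]].

P = [[1, 1], [5, 1], [-3, 5]]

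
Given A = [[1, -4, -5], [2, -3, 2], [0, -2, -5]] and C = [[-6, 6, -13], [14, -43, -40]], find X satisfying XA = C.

X = [[2, -4, -1], [4, 5, 6]]

Right-multiplying both sides by A⁻¹ gives X = CA⁻¹.
A has determinant -1; A⁻¹ = [[-19, 10, 23], [-10, 5, 12], [4, -2, -5]].
X = CA⁻¹ = [[-6, 6, -13], [14, -43, -40]] · [[-19, 10, 23], [-10, 5, 12], [4, -2, -5]] = [[2, -4, -1], [4, 5, 6]].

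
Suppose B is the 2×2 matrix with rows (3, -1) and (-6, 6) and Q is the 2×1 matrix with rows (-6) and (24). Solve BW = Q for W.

W = [[-1], [3]]

Left-multiplying both sides by B⁻¹ gives W = B⁻¹Q.
det B = 12, so B⁻¹ = [[1/2, 1/12], [1/2, 1/4]].
W = B⁻¹Q = [[1/2, 1/12], [1/2, 1/4]] · [[-6], [24]] = [[-1], [3]].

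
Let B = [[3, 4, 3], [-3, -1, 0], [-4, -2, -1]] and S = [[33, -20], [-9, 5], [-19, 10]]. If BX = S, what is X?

X = [[2, 0], [3, -5], [5, 0]]

Since B multiplies X on the left, X = B⁻¹S.
det B = -3, so B⁻¹ = [[-1/3, 2/3, -1], [1, -3, 3], [-2/3, 10/3, -3]].
X = B⁻¹S = [[-1/3, 2/3, -1], [1, -3, 3], [-2/3, 10/3, -3]] · [[33, -20], [-9, 5], [-19, 10]] = [[2, 0], [3, -5], [5, 0]].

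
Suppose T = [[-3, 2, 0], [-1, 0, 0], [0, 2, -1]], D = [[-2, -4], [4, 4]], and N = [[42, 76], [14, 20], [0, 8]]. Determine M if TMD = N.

M = [[3, -2], [-4, -2], [-4, -2]]

Left-multiply by T⁻¹ and right-multiply by D⁻¹: M = T⁻¹ND⁻¹.
det T = -2; the adjugate gives T⁻¹ = [[0, -1, 0], [1/2, -3/2, 0], [1, -3, -1]].
det D = 8; the adjugate gives D⁻¹ = [[1/2, 1/2], [-1/2, -1/4]].
T⁻¹N = [[-14, -20], [0, 8], [0, 8]].
M = (T⁻¹N)D⁻¹ = [[3, -2], [-4, -2], [-4, -2]].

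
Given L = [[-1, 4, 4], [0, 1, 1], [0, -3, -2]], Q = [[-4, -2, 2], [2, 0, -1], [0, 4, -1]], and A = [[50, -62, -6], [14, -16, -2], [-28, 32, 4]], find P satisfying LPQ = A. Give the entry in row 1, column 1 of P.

Left-multiply by L⁻¹ and right-multiply by Q⁻¹: P = L⁻¹AQ⁻¹.
L has determinant -1; L⁻¹ = [[-1, 4, 0], [0, -2, -1], [0, 3, 1]].
det Q = -4; the adjugate gives Q⁻¹ = [[-1, -3/2, -1/2], [-1/2, -1, 0], [-2, -4, -1]].
L⁻¹A = [[6, -2, -2], [0, 0, 0], [14, -16, -2]].
P = (L⁻¹A)Q⁻¹ = [[-1, 1, -1], [0, 0, 0], [-2, 3, -5]].

-1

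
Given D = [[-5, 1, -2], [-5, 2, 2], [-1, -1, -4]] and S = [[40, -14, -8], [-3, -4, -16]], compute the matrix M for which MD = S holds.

Since D sits to the right of M, M = SD⁻¹.
det D = -6, so D⁻¹ = [[1, -1, -1], [11/3, -3, -10/3], [-7/6, 1, 5/6]].
M = SD⁻¹ = [[40, -14, -8], [-3, -4, -16]] · [[1, -1, -1], [11/3, -3, -10/3], [-7/6, 1, 5/6]] = [[-2, -6, 0], [1, -1, 3]].

M = [[-2, -6, 0], [1, -1, 3]]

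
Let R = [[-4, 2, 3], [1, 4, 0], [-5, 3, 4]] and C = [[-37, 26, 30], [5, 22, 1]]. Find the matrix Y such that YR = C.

Y = [[2, 1, 6], [-5, 5, 4]]

R is on the right of Y, so right-multiply by R⁻¹: Y = CR⁻¹.
det R = -3, so R⁻¹ = [[-16/3, -1/3, 4], [4/3, 1/3, -1], [-23/3, -2/3, 6]].
Y = CR⁻¹ = [[-37, 26, 30], [5, 22, 1]] · [[-16/3, -1/3, 4], [4/3, 1/3, -1], [-23/3, -2/3, 6]] = [[2, 1, 6], [-5, 5, 4]].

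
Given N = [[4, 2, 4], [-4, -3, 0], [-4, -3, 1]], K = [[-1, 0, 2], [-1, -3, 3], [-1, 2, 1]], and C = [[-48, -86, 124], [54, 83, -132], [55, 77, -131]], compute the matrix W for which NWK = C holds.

W = [[2, 5, 5], [0, 5, -3], [2, 0, -3]]

W = N⁻¹CK⁻¹ (apply N⁻¹ on the left and K⁻¹ on the right).
det N = -4, so N⁻¹ = [[3/4, 7/2, -3], [-1, -5, 4], [0, -1, 1]].
det K = -1; the adjugate gives K⁻¹ = [[9, -4, -6], [2, -1, -1], [5, -2, -3]].
N⁻¹C = [[-12, -5, 24], [-2, -21, 12], [1, -6, 1]].
W = (N⁻¹C)K⁻¹ = [[2, 5, 5], [0, 5, -3], [2, 0, -3]].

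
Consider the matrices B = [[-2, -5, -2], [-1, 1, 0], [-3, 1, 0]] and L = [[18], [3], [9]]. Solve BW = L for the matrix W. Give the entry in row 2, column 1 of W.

B is on the left of W, so left-multiply by B⁻¹: W = B⁻¹L.
B has determinant -4; B⁻¹ = [[0, 1/2, -1/2], [0, 3/2, -1/2], [-1/2, -17/4, 7/4]].
W = B⁻¹L = [[0, 1/2, -1/2], [0, 3/2, -1/2], [-1/2, -17/4, 7/4]] · [[18], [3], [9]] = [[-3], [0], [-6]].

0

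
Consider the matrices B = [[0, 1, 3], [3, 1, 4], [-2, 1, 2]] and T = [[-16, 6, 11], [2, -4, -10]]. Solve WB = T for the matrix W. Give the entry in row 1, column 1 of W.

3

Since B sits to the right of W, W = TB⁻¹.
det B = 1; the adjugate gives B⁻¹ = [[-2, 1, 1], [-14, 6, 9], [5, -2, -3]].
W = TB⁻¹ = [[-16, 6, 11], [2, -4, -10]] · [[-2, 1, 1], [-14, 6, 9], [5, -2, -3]] = [[3, -2, 5], [2, -2, -4]].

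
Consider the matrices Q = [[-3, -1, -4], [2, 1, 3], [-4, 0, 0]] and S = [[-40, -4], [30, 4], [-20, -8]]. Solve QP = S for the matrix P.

P = [[5, 2], [5, 6], [5, -2]]

Q is on the left of P, so left-multiply by Q⁻¹: P = Q⁻¹S.
Q has determinant -4; Q⁻¹ = [[0, 0, -1/4], [3, 4, -1/4], [-1, -1, 1/4]].
P = Q⁻¹S = [[0, 0, -1/4], [3, 4, -1/4], [-1, -1, 1/4]] · [[-40, -4], [30, 4], [-20, -8]] = [[5, 2], [5, 6], [5, -2]].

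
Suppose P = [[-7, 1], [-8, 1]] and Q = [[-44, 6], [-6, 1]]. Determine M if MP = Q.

M = [[4, 2], [2, -1]]

P is on the right of M, so right-multiply by P⁻¹: M = QP⁻¹.
det P = 1, so P⁻¹ = [[1, -1], [8, -7]].
M = QP⁻¹ = [[-44, 6], [-6, 1]] · [[1, -1], [8, -7]] = [[4, 2], [2, -1]].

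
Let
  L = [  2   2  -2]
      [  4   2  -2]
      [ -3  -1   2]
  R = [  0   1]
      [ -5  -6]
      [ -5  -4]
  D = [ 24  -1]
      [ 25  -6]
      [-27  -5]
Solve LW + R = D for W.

W = [[3, 1], [5, -2], [-4, 0]]

LW = D − R = [[24, -2], [30, 0], [-22, -1]].
Left-multiplying both sides by L⁻¹ gives W = L⁻¹(D − R).
L has determinant -4; L⁻¹ = [[-1/2, 1/2, 0], [1/2, 1/2, 1], [-1/2, 1, 1]].
W = L⁻¹(D − R) = [[3, 1], [5, -2], [-4, 0]].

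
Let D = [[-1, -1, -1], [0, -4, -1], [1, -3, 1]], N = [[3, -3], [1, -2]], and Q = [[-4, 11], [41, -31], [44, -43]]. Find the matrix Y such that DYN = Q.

Y = [[4, 3], [-4, 2], [-1, 2]]

Left-multiply by D⁻¹ and right-multiply by N⁻¹: Y = D⁻¹QN⁻¹.
D has determinant 4; D⁻¹ = [[-7/4, 1, -3/4], [-1/4, 0, -1/4], [1, -1, 1]].
N has determinant -3; N⁻¹ = [[2/3, -1], [1/3, -1]].
D⁻¹Q = [[15, -18], [-10, 8], [-1, -1]].
Y = (D⁻¹Q)N⁻¹ = [[4, 3], [-4, 2], [-1, 2]].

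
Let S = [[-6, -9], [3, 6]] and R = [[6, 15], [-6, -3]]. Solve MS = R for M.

Right-multiplying both sides by S⁻¹ gives M = RS⁻¹.
det S = -9, so S⁻¹ = [[-2/3, -1], [1/3, 2/3]].
M = RS⁻¹ = [[6, 15], [-6, -3]] · [[-2/3, -1], [1/3, 2/3]] = [[1, 4], [3, 4]].

M = [[1, 4], [3, 4]]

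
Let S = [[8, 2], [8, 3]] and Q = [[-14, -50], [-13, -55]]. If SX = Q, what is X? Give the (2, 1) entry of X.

Since S multiplies X on the left, X = S⁻¹Q.
det S = 8; the adjugate gives S⁻¹ = [[3/8, -1/4], [-1, 1]].
X = S⁻¹Q = [[3/8, -1/4], [-1, 1]] · [[-14, -50], [-13, -55]] = [[-2, -5], [1, -5]].

1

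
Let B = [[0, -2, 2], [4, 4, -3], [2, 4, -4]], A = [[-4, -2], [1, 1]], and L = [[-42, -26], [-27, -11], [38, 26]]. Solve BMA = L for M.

M = [[5, -3], [0, 2], [4, -3]]

Isolating M: multiply by B⁻¹ from the left and A⁻¹ from the right, so M = B⁻¹LA⁻¹.
B has determinant -4; B⁻¹ = [[1, 0, 1/2], [-5/2, 1, -2], [-2, 1, -2]].
det A = -2; the adjugate gives A⁻¹ = [[-1/2, -1], [1/2, 2]].
B⁻¹L = [[-23, -13], [2, 2], [-19, -11]].
M = (B⁻¹L)A⁻¹ = [[5, -3], [0, 2], [4, -3]].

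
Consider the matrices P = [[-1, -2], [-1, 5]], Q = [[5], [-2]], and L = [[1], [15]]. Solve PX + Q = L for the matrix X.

PX = L − Q = [[-4], [17]].
Left-multiplying both sides by P⁻¹ gives X = P⁻¹(L − Q).
det P = -7; the adjugate gives P⁻¹ = [[-5/7, -2/7], [-1/7, 1/7]].
X = P⁻¹(L − Q) = [[-2], [3]].

X = [[-2], [3]]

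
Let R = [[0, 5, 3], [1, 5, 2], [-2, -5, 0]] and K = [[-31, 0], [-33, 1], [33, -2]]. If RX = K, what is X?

X = [[-4, 1], [-5, 0], [-2, 0]]

R is on the left of X, so left-multiply by R⁻¹: X = R⁻¹K.
det R = -5; the adjugate gives R⁻¹ = [[-2, 3, 1], [4/5, -6/5, -3/5], [-1, 2, 1]].
X = R⁻¹K = [[-2, 3, 1], [4/5, -6/5, -3/5], [-1, 2, 1]] · [[-31, 0], [-33, 1], [33, -2]] = [[-4, 1], [-5, 0], [-2, 0]].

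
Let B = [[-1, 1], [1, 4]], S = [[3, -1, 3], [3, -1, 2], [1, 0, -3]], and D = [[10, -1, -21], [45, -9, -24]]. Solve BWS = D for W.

W = [[4, -3, -2], [2, 0, 5]]

W = B⁻¹DS⁻¹ (apply B⁻¹ on the left and S⁻¹ on the right).
det B = -5, so B⁻¹ = [[-4/5, 1/5], [1/5, 1/5]].
S has determinant 1; S⁻¹ = [[3, -3, 1], [11, -12, 3], [1, -1, 0]].
B⁻¹D = [[1, -1, 12], [11, -2, -9]].
W = (B⁻¹D)S⁻¹ = [[4, -3, -2], [2, 0, 5]].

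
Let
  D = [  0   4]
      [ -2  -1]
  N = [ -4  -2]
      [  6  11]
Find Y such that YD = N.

Since D sits to the right of Y, Y = ND⁻¹.
det D = 8, so D⁻¹ = [[-1/8, -1/2], [1/4, 0]].
Y = ND⁻¹ = [[-4, -2], [6, 11]] · [[-1/8, -1/2], [1/4, 0]] = [[0, 2], [2, -3]].

Y = [[0, 2], [2, -3]]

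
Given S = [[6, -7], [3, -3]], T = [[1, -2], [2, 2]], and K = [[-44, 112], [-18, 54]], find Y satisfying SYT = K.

Isolating Y: multiply by S⁻¹ from the left and T⁻¹ from the right, so Y = S⁻¹KT⁻¹.
S has determinant 3; S⁻¹ = [[-1, 7/3], [-1, 2]].
det T = 6, so T⁻¹ = [[1/3, 1/3], [-1/3, 1/6]].
S⁻¹K = [[2, 14], [8, -4]].
Y = (S⁻¹K)T⁻¹ = [[-4, 3], [4, 2]].

Y = [[-4, 3], [4, 2]]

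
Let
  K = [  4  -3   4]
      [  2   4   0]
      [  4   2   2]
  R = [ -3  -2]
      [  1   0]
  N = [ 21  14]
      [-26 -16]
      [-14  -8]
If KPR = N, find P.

P = [[2, -1], [1, 0], [-3, 1]]

P = K⁻¹NR⁻¹ (apply K⁻¹ on the left and R⁻¹ on the right).
det K = -4, so K⁻¹ = [[-2, -7/2, 4], [1, 2, -2], [3, 5, -11/2]].
det R = 2; the adjugate gives R⁻¹ = [[0, 1], [-1/2, -3/2]].
K⁻¹N = [[-7, -4], [-3, -2], [10, 6]].
P = (K⁻¹N)R⁻¹ = [[2, -1], [1, 0], [-3, 1]].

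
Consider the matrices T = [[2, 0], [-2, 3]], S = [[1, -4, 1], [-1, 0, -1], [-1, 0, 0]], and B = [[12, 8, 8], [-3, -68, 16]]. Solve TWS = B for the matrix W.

W = T⁻¹BS⁻¹ (apply T⁻¹ on the left and S⁻¹ on the right).
det T = 6; the adjugate gives T⁻¹ = [[1/2, 0], [1/3, 1/3]].
det S = -4; the adjugate gives S⁻¹ = [[0, 0, -1], [-1/4, -1/4, 0], [0, -1, 1]].
T⁻¹B = [[6, 4, 4], [3, -20, 8]].
W = (T⁻¹B)S⁻¹ = [[-1, -5, -2], [5, -3, 5]].

W = [[-1, -5, -2], [5, -3, 5]]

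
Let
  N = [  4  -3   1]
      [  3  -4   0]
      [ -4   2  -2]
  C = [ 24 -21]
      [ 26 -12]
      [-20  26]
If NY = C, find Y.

Since N multiplies Y on the left, Y = N⁻¹C.
det N = 4, so N⁻¹ = [[2, -1, 1], [3/2, -1, 3/4], [-5/2, 1, -7/4]].
Y = N⁻¹C = [[2, -1, 1], [3/2, -1, 3/4], [-5/2, 1, -7/4]] · [[24, -21], [26, -12], [-20, 26]] = [[2, -4], [-5, 0], [1, -5]].

Y = [[2, -4], [-5, 0], [1, -5]]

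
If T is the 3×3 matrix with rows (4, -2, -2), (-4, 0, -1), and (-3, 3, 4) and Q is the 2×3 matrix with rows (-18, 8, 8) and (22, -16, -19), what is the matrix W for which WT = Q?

T is on the right of W, so right-multiply by T⁻¹: W = QT⁻¹.
det T = -2; the adjugate gives T⁻¹ = [[-3/2, -1, -1], [-19/2, -5, -6], [6, 3, 4]].
W = QT⁻¹ = [[-18, 8, 8], [22, -16, -19]] · [[-3/2, -1, -1], [-19/2, -5, -6], [6, 3, 4]] = [[-1, 2, 2], [5, 1, -2]].

W = [[-1, 2, 2], [5, 1, -2]]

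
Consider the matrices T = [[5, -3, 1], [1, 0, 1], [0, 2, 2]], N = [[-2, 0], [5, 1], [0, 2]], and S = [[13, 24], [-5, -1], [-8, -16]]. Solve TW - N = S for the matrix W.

W = [[-1, 3], [-5, -4], [1, -3]]

TW = S + N = [[11, 24], [0, 0], [-8, -14]].
T is on the left of W, so left-multiply by T⁻¹: W = T⁻¹(S + N).
det T = -2; the adjugate gives T⁻¹ = [[1, -4, 3/2], [1, -5, 2], [-1, 5, -3/2]].
W = T⁻¹(S + N) = [[-1, 3], [-5, -4], [1, -3]].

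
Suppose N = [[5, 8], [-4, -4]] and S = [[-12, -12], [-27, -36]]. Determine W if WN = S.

Since N sits to the right of W, W = SN⁻¹.
det N = 12, so N⁻¹ = [[-1/3, -2/3], [1/3, 5/12]].
W = SN⁻¹ = [[-12, -12], [-27, -36]] · [[-1/3, -2/3], [1/3, 5/12]] = [[0, 3], [-3, 3]].

W = [[0, 3], [-3, 3]]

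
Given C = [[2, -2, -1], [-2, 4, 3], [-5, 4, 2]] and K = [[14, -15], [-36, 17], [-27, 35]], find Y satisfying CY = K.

Y = [[-1, -5], [-5, 4], [-6, -3]]

Left-multiplying both sides by C⁻¹ gives Y = C⁻¹K.
det C = 2; the adjugate gives C⁻¹ = [[-2, 0, -1], [-11/2, -1/2, -2], [6, 1, 2]].
Y = C⁻¹K = [[-2, 0, -1], [-11/2, -1/2, -2], [6, 1, 2]] · [[14, -15], [-36, 17], [-27, 35]] = [[-1, -5], [-5, 4], [-6, -3]].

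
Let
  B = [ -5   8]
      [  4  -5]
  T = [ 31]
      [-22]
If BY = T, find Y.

Left-multiplying both sides by B⁻¹ gives Y = B⁻¹T.
det B = -7; the adjugate gives B⁻¹ = [[5/7, 8/7], [4/7, 5/7]].
Y = B⁻¹T = [[5/7, 8/7], [4/7, 5/7]] · [[31], [-22]] = [[-3], [2]].

Y = [[-3], [2]]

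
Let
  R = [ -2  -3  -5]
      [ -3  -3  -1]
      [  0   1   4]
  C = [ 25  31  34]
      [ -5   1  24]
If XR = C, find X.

X = [[-5, -5, 1], [-5, 5, 1]]

Right-multiplying both sides by R⁻¹ gives X = CR⁻¹.
det R = 1, so R⁻¹ = [[-11, 7, -12], [12, -8, 13], [-3, 2, -3]].
X = CR⁻¹ = [[25, 31, 34], [-5, 1, 24]] · [[-11, 7, -12], [12, -8, 13], [-3, 2, -3]] = [[-5, -5, 1], [-5, 5, 1]].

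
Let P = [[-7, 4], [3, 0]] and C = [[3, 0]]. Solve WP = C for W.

W = [[0, 1]]

Since P sits to the right of W, W = CP⁻¹.
det P = -12, so P⁻¹ = [[0, 1/3], [1/4, 7/12]].
W = CP⁻¹ = [[3, 0]] · [[0, 1/3], [1/4, 7/12]] = [[0, 1]].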